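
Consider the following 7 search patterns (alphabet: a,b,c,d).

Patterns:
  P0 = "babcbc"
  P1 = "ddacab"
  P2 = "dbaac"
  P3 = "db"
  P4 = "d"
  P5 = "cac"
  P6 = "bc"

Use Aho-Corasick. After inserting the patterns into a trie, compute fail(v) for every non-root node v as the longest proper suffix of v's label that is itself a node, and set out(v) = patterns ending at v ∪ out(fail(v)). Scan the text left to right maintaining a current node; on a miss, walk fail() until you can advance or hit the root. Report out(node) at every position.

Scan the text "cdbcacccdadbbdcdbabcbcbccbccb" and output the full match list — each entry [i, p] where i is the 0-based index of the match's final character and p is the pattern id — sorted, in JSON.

Build automaton:
Trie (insert patterns):
  0='ε' goto b→1 c→17 d→7
  1='b' goto a→2 c→20
  2='ba' goto b→3
  3='bab' goto c→4
  4='babc' goto b→5
  5='babcb' goto c→6
  6='babcbc' goto ·  ←P0
  7='d' goto b→13 d→8  ←P4
  8='dd' goto a→9
  9='dda' goto c→10
  10='ddac' goto a→11
  11='ddaca' goto b→12
  12='ddacab' goto ·  ←P1
  13='db' goto a→14  ←P3
  14='dba' goto a→15
  15='dbaa' goto c→16
  16='dbaac' goto ·  ←P2
  17='c' goto a→18
  18='ca' goto c→19
  19='cac' goto ·  ←P5
  20='bc' goto ·  ←P6

Failure links (BFS by depth):
  fail(1) 'b': from fail(0)=0 chase 'b': 0 ⇒ 0;  out=∅∪out(0)=∅
  fail(7) 'd': from fail(0)=0 chase 'd': 0 ⇒ 0;  out={4}∪out(0)={4}
  fail(17) 'c': from fail(0)=0 chase 'c': 0 ⇒ 0;  out=∅∪out(0)=∅
  fail(2) 'ba': from fail(1)=0 chase 'a': 0 ⇒ 0;  out=∅∪out(0)=∅
  fail(8) 'dd': from fail(7)=0 chase 'd': 0 ⇒ 7;  out=∅∪out(7)={4}
  fail(13) 'db': from fail(7)=0 chase 'b': 0 ⇒ 1;  out={3}∪out(1)={3}
  fail(18) 'ca': from fail(17)=0 chase 'a': 0 ⇒ 0;  out=∅∪out(0)=∅
  fail(20) 'bc': from fail(1)=0 chase 'c': 0 ⇒ 17;  out={6}∪out(17)={6}
  fail(3) 'bab': from fail(2)=0 chase 'b': 0 ⇒ 1;  out=∅∪out(1)=∅
  fail(9) 'dda': from fail(8)=7 chase 'a': 7→0 ⇒ 0;  out=∅∪out(0)=∅
  fail(14) 'dba': from fail(13)=1 chase 'a': 1 ⇒ 2;  out=∅∪out(2)=∅
  fail(19) 'cac': from fail(18)=0 chase 'c': 0 ⇒ 17;  out={5}∪out(17)={5}
  fail(4) 'babc': from fail(3)=1 chase 'c': 1 ⇒ 20;  out=∅∪out(20)={6}
  fail(10) 'ddac': from fail(9)=0 chase 'c': 0 ⇒ 17;  out=∅∪out(17)=∅
  fail(15) 'dbaa': from fail(14)=2 chase 'a': 2→0 ⇒ 0;  out=∅∪out(0)=∅
  fail(5) 'babcb': from fail(4)=20 chase 'b': 20→17→0 ⇒ 1;  out=∅∪out(1)=∅
  fail(11) 'ddaca': from fail(10)=17 chase 'a': 17 ⇒ 18;  out=∅∪out(18)=∅
  fail(16) 'dbaac': from fail(15)=0 chase 'c': 0 ⇒ 17;  out={2}∪out(17)={2}
  fail(6) 'babcbc': from fail(5)=1 chase 'c': 1 ⇒ 20;  out={0}∪out(20)={0,6}
  fail(12) 'ddacab': from fail(11)=18 chase 'b': 18→0 ⇒ 1;  out={1}∪out(1)={1}

Run:
[0] read 'c'  n0⇒n17
[1] read 'd'  n17⇒n7 ·f  ** P4@[1:1]
[2] read 'b'  n7⇒n13  ** P3@[1:2]
[3] read 'c'  n13⇒n20 ·f  ** P6@[2:3]
[4] read 'a'  n20⇒n18 ·f
[5] read 'c'  n18⇒n19  ** P5@[3:5]
[6] read 'c'  n19⇒n17 ·f
[7] read 'c'  n17⇒n17 ·f
[8] read 'd'  n17⇒n7 ·f  ** P4@[8:8]
[9] read 'a'  n7⇒n0 ·f
[10] read 'd'  n0⇒n7  ** P4@[10:10]
[11] read 'b'  n7⇒n13  ** P3@[10:11]
[12] read 'b'  n13⇒n1 ·f
[13] read 'd'  n1⇒n7 ·f  ** P4@[13:13]
[14] read 'c'  n7⇒n17 ·f
[15] read 'd'  n17⇒n7 ·f  ** P4@[15:15]
[16] read 'b'  n7⇒n13  ** P3@[15:16]
[17] read 'a'  n13⇒n14
[18] read 'b'  n14⇒n3 ·f
[19] read 'c'  n3⇒n4  ** P6@[18:19]
[20] read 'b'  n4⇒n5
[21] read 'c'  n5⇒n6  ** P0@[16:21],P6@[20:21]
[22] read 'b'  n6⇒n1 ·f
[23] read 'c'  n1⇒n20  ** P6@[22:23]
[24] read 'c'  n20⇒n17 ·f
[25] read 'b'  n17⇒n1 ·f
[26] read 'c'  n1⇒n20  ** P6@[25:26]
[27] read 'c'  n20⇒n17 ·f
[28] read 'b'  n17⇒n1 ·f

Matches: [[1,4],[2,3],[3,6],[5,5],[8,4],[10,4],[11,3],[13,4],[15,4],[16,3],[19,6],[21,0],[21,6],[23,6],[26,6]]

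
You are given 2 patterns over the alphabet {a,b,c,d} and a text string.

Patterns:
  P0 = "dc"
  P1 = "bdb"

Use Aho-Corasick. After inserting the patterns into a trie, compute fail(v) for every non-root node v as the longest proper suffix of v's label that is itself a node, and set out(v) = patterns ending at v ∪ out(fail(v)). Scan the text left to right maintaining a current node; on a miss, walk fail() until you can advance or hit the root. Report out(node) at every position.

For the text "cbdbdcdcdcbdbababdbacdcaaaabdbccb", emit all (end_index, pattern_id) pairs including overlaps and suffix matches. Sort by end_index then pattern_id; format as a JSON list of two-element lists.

Build automaton:
Trie (insert patterns):
  0='ε' goto b→3 d→1
  1='d' goto c→2
  2='dc' goto ·  [P0 ends]
  3='b' goto d→4
  4='bd' goto b→5
  5='bdb' goto ·  [P1 ends]

Failure links (BFS by depth):
  fail(1) 'd': from fail(0)=0 chase 'd': 0 ⇒ 0;  out=∅∪out(0)=∅
  fail(3) 'b': from fail(0)=0 chase 'b': 0 ⇒ 0;  out=∅∪out(0)=∅
  fail(2) 'dc': from fail(1)=0 chase 'c': 0 ⇒ 0;  out={0}∪out(0)={0}
  fail(4) 'bd': from fail(3)=0 chase 'd': 0 ⇒ 1;  out=∅∪out(1)=∅
  fail(5) 'bdb': from fail(4)=1 chase 'b': 1→0 ⇒ 3;  out={1}∪out(3)={1}

Scan:
i=0 'c': node 0→0
i=1 'b': node 0→3
i=2 'd': node 3→4
i=3 'b': node 4→5  ** P1@[1:3]
i=4 'd': node 5→4 (via fail)
i=5 'c': node 4→2 (via fail)  ** P0@[4:5]
i=6 'd': node 2→1 (via fail)
i=7 'c': node 1→2  ** P0@[6:7]
i=8 'd': node 2→1 (via fail)
i=9 'c': node 1→2  ** P0@[8:9]
i=10 'b': node 2→3 (via fail)
i=11 'd': node 3→4
i=12 'b': node 4→5  ** P1@[10:12]
i=13 'a': node 5→0 (via fail)
i=14 'b': node 0→3
i=15 'a': node 3→0 (via fail)
i=16 'b': node 0→3
i=17 'd': node 3→4
i=18 'b': node 4→5  ** P1@[16:18]
i=19 'a': node 5→0 (via fail)
i=20 'c': node 0→0
i=21 'd': node 0→1
i=22 'c': node 1→2  ** P0@[21:22]
i=23 'a': node 2→0 (via fail)
i=24 'a': node 0→0
i=25 'a': node 0→0
i=26 'a': node 0→0
i=27 'b': node 0→3
i=28 'd': node 3→4
i=29 'b': node 4→5  ** P1@[27:29]
i=30 'c': node 5→0 (via fail)
i=31 'c': node 0→0
i=32 'b': node 0→3

All matches (sorted): [[3,1],[5,0],[7,0],[9,0],[12,1],[18,1],[22,0],[29,1]]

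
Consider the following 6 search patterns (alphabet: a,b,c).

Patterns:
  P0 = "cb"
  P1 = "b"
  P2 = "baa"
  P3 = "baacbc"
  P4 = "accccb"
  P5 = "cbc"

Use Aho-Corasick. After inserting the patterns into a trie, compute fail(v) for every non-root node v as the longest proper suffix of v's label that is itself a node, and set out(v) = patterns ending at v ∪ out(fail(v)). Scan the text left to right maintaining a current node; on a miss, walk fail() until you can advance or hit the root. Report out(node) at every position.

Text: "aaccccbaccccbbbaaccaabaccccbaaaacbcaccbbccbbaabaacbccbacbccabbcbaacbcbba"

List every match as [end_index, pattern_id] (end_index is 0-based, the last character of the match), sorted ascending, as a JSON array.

Build:
Trie nodes:
  n0 'ε': a→9 b→3 c→1
  n1 'c': b→2
  n2 'cb': c→15  ←P0
  n3 'b': a→4  ←P1
  n4 'ba': a→5
  n5 'baa': c→6  ←P2
  n6 'baac': b→7
  n7 'baacb': c→8
  n8 'baacbc': ·  ←P3
  n9 'a': c→10
  n10 'ac': c→11
  n11 'acc': c→12
  n12 'accc': c→13
  n13 'acccc': b→14
  n14 'accccb': ·  ←P4
  n15 'cbc': ·  ←P5

Failure links (BFS by depth):
  fail(1) 'c': from fail(0)=0 chase 'c': 0 ⇒ 0;  out=∅∪out(0)=∅
  fail(3) 'b': from fail(0)=0 chase 'b': 0 ⇒ 0;  out={1}∪out(0)={1}
  fail(9) 'a': from fail(0)=0 chase 'a': 0 ⇒ 0;  out=∅∪out(0)=∅
  fail(2) 'cb': from fail(1)=0 chase 'b': 0 ⇒ 3;  out={0}∪out(3)={0,1}
  fail(4) 'ba': from fail(3)=0 chase 'a': 0 ⇒ 9;  out=∅∪out(9)=∅
  fail(10) 'ac': from fail(9)=0 chase 'c': 0 ⇒ 1;  out=∅∪out(1)=∅
  fail(5) 'baa': from fail(4)=9 chase 'a': 9→0 ⇒ 9;  out={2}∪out(9)={2}
  fail(11) 'acc': from fail(10)=1 chase 'c': 1→0 ⇒ 1;  out=∅∪out(1)=∅
  fail(15) 'cbc': from fail(2)=3 chase 'c': 3→0 ⇒ 1;  out={5}∪out(1)={5}
  fail(6) 'baac': from fail(5)=9 chase 'c': 9 ⇒ 10;  out=∅∪out(10)=∅
  fail(12) 'accc': from fail(11)=1 chase 'c': 1→0 ⇒ 1;  out=∅∪out(1)=∅
  fail(7) 'baacb': from fail(6)=10 chase 'b': 10→1 ⇒ 2;  out=∅∪out(2)={0,1}
  fail(13) 'acccc': from fail(12)=1 chase 'c': 1→0 ⇒ 1;  out=∅∪out(1)=∅
  fail(8) 'baacbc': from fail(7)=2 chase 'c': 2 ⇒ 15;  out={3}∪out(15)={3,5}
  fail(14) 'accccb': from fail(13)=1 chase 'b': 1 ⇒ 2;  out={4}∪out(2)={0,1,4}

Scan:
i=0 'a': node 0→9
i=1 'a': node 9→9 (via fail)
i=2 'c': node 9→10
i=3 'c': node 10→11
i=4 'c': node 11→12
i=5 'c': node 12→13
i=6 'b': node 13→14  ** P0@[5:6],P1@[6:6],P4@[1:6]
i=7 'a': node 14→4 (via fail)
i=8 'c': node 4→10 (via fail)
i=9 'c': node 10→11
i=10 'c': node 11→12
i=11 'c': node 12→13
i=12 'b': node 13→14  ** P0@[11:12],P1@[12:12],P4@[7:12]
i=13 'b': node 14→3 (via fail)  ** P1@[13:13]
i=14 'b': node 3→3 (via fail)  ** P1@[14:14]
i=15 'a': node 3→4
i=16 'a': node 4→5  ** P2@[14:16]
i=17 'c': node 5→6
i=18 'c': node 6→11 (via fail)
i=19 'a': node 11→9 (via fail)
i=20 'a': node 9→9 (via fail)
i=21 'b': node 9→3 (via fail)  ** P1@[21:21]
i=22 'a': node 3→4
i=23 'c': node 4→10 (via fail)
i=24 'c': node 10→11
i=25 'c': node 11→12
i=26 'c': node 12→13
i=27 'b': node 13→14  ** P0@[26:27],P1@[27:27],P4@[22:27]
i=28 'a': node 14→4 (via fail)
i=29 'a': node 4→5  ** P2@[27:29]
i=30 'a': node 5→9 (via fail)
i=31 'a': node 9→9 (via fail)
i=32 'c': node 9→10
i=33 'b': node 10→2 (via fail)  ** P0@[32:33],P1@[33:33]
i=34 'c': node 2→15  ** P5@[32:34]
i=35 'a': node 15→9 (via fail)
i=36 'c': node 9→10
i=37 'c': node 10→11
i=38 'b': node 11→2 (via fail)  ** P0@[37:38],P1@[38:38]
i=39 'b': node 2→3 (via fail)  ** P1@[39:39]
i=40 'c': node 3→1 (via fail)
i=41 'c': node 1→1 (via fail)
i=42 'b': node 1→2  ** P0@[41:42],P1@[42:42]
i=43 'b': node 2→3 (via fail)  ** P1@[43:43]
i=44 'a': node 3→4
i=45 'a': node 4→5  ** P2@[43:45]
i=46 'b': node 5→3 (via fail)  ** P1@[46:46]
i=47 'a': node 3→4
i=48 'a': node 4→5  ** P2@[46:48]
i=49 'c': node 5→6
i=50 'b': node 6→7  ** P0@[49:50],P1@[50:50]
i=51 'c': node 7→8  ** P3@[46:51],P5@[49:51]
i=52 'c': node 8→1 (via fail)
i=53 'b': node 1→2  ** P0@[52:53],P1@[53:53]
i=54 'a': node 2→4 (via fail)
i=55 'c': node 4→10 (via fail)
i=56 'b': node 10→2 (via fail)  ** P0@[55:56],P1@[56:56]
i=57 'c': node 2→15  ** P5@[55:57]
i=58 'c': node 15→1 (via fail)
i=59 'a': node 1→9 (via fail)
i=60 'b': node 9→3 (via fail)  ** P1@[60:60]
i=61 'b': node 3→3 (via fail)  ** P1@[61:61]
i=62 'c': node 3→1 (via fail)
i=63 'b': node 1→2  ** P0@[62:63],P1@[63:63]
i=64 'a': node 2→4 (via fail)
i=65 'a': node 4→5  ** P2@[63:65]
i=66 'c': node 5→6
i=67 'b': node 6→7  ** P0@[66:67],P1@[67:67]
i=68 'c': node 7→8  ** P3@[63:68],P5@[66:68]
i=69 'b': node 8→2 (via fail)  ** P0@[68:69],P1@[69:69]
i=70 'b': node 2→3 (via fail)  ** P1@[70:70]
i=71 'a': node 3→4

All matches (sorted): [[6,0],[6,1],[6,4],[12,0],[12,1],[12,4],[13,1],[14,1],[16,2],[21,1],[27,0],[27,1],[27,4],[29,2],[33,0],[33,1],[34,5],[38,0],[38,1],[39,1],[42,0],[42,1],[43,1],[45,2],[46,1],[48,2],[50,0],[50,1],[51,3],[51,5],[53,0],[53,1],[56,0],[56,1],[57,5],[60,1],[61,1],[63,0],[63,1],[65,2],[67,0],[67,1],[68,3],[68,5],[69,0],[69,1],[70,1]]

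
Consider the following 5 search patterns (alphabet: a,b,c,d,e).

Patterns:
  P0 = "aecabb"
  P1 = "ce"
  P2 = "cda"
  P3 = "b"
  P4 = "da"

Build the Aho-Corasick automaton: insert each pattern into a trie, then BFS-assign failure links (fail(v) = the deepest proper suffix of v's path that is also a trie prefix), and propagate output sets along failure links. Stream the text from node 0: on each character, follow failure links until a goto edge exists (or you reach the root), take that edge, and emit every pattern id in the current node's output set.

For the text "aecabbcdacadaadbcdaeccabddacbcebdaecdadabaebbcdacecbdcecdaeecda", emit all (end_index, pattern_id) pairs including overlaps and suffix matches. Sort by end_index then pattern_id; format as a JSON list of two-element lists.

Build:
Trie (insert patterns):
  0='ε' goto a→1 b→11 c→7 d→12
  1='a' goto e→2
  2='ae' goto c→3
  3='aec' goto a→4
  4='aeca' goto b→5
  5='aecab' goto b→6
  6='aecabb' goto ·  ←P0
  7='c' goto d→9 e→8
  8='ce' goto ·  ←P1
  9='cd' goto a→10
  10='cda' goto ·  ←P2
  11='b' goto ·  ←P3
  12='d' goto a→13
  13='da' goto ·  ←P4

BFS fail/out derivation:
  n1('a'): parent n0 fail=0; on 'a' 0 → fail=0;  out ∅∪∅=∅
  n7('c'): parent n0 fail=0; on 'c' 0 → fail=0;  out ∅∪∅=∅
  n11('b'): parent n0 fail=0; on 'b' 0 → fail=0;  out {3}∪∅={3}
  n12('d'): parent n0 fail=0; on 'd' 0 → fail=0;  out ∅∪∅=∅
  n2('ae'): parent n1 fail=0; on 'e' 0 → fail=0;  out ∅∪∅=∅
  n8('ce'): parent n7 fail=0; on 'e' 0 → fail=0;  out {1}∪∅={1}
  n9('cd'): parent n7 fail=0; on 'd' 0 → fail=12;  out ∅∪∅=∅
  n13('da'): parent n12 fail=0; on 'a' 0 → fail=1;  out {4}∪∅={4}
  n3('aec'): parent n2 fail=0; on 'c' 0 → fail=7;  out ∅∪∅=∅
  n10('cda'): parent n9 fail=12; on 'a' 12 → fail=13;  out {2}∪{4}={2,4}
  n4('aeca'): parent n3 fail=7; on 'a' 7→0 → fail=1;  out ∅∪∅=∅
  n5('aecab'): parent n4 fail=1; on 'b' 1→0 → fail=11;  out ∅∪{3}={3}
  n6('aecabb'): parent n5 fail=11; on 'b' 11→0 → fail=11;  out {0}∪{3}={0,3}

Run:
pos 0 'a': at 1
pos 1 'e': at 2
pos 2 'c': at 3
pos 3 'a': at 4
pos 4 'b': at 5  ** P3@[4:4]
pos 5 'b': at 6  ** P0@[0:5],P3@[5:5]
pos 6 'c': at 7 (fail-walked)
pos 7 'd': at 9
pos 8 'a': at 10  ** P2@[6:8],P4@[7:8]
pos 9 'c': at 7 (fail-walked)
pos 10 'a': at 1 (fail-walked)
pos 11 'd': at 12 (fail-walked)
pos 12 'a': at 13  ** P4@[11:12]
pos 13 'a': at 1 (fail-walked)
pos 14 'd': at 12 (fail-walked)
pos 15 'b': at 11 (fail-walked)  ** P3@[15:15]
pos 16 'c': at 7 (fail-walked)
pos 17 'd': at 9
pos 18 'a': at 10  ** P2@[16:18],P4@[17:18]
pos 19 'e': at 2 (fail-walked)
pos 20 'c': at 3
pos 21 'c': at 7 (fail-walked)
pos 22 'a': at 1 (fail-walked)
pos 23 'b': at 11 (fail-walked)  ** P3@[23:23]
pos 24 'd': at 12 (fail-walked)
pos 25 'd': at 12 (fail-walked)
pos 26 'a': at 13  ** P4@[25:26]
pos 27 'c': at 7 (fail-walked)
pos 28 'b': at 11 (fail-walked)  ** P3@[28:28]
pos 29 'c': at 7 (fail-walked)
pos 30 'e': at 8  ** P1@[29:30]
pos 31 'b': at 11 (fail-walked)  ** P3@[31:31]
pos 32 'd': at 12 (fail-walked)
pos 33 'a': at 13  ** P4@[32:33]
pos 34 'e': at 2 (fail-walked)
pos 35 'c': at 3
pos 36 'd': at 9 (fail-walked)
pos 37 'a': at 10  ** P2@[35:37],P4@[36:37]
pos 38 'd': at 12 (fail-walked)
pos 39 'a': at 13  ** P4@[38:39]
pos 40 'b': at 11 (fail-walked)  ** P3@[40:40]
pos 41 'a': at 1 (fail-walked)
pos 42 'e': at 2
pos 43 'b': at 11 (fail-walked)  ** P3@[43:43]
pos 44 'b': at 11 (fail-walked)  ** P3@[44:44]
pos 45 'c': at 7 (fail-walked)
pos 46 'd': at 9
pos 47 'a': at 10  ** P2@[45:47],P4@[46:47]
pos 48 'c': at 7 (fail-walked)
pos 49 'e': at 8  ** P1@[48:49]
pos 50 'c': at 7 (fail-walked)
pos 51 'b': at 11 (fail-walked)  ** P3@[51:51]
pos 52 'd': at 12 (fail-walked)
pos 53 'c': at 7 (fail-walked)
pos 54 'e': at 8  ** P1@[53:54]
pos 55 'c': at 7 (fail-walked)
pos 56 'd': at 9
pos 57 'a': at 10  ** P2@[55:57],P4@[56:57]
pos 58 'e': at 2 (fail-walked)
pos 59 'e': at 0 (fail-walked)
pos 60 'c': at 7
pos 61 'd': at 9
pos 62 'a': at 10  ** P2@[60:62],P4@[61:62]

Result: [[4,3],[5,0],[5,3],[8,2],[8,4],[12,4],[15,3],[18,2],[18,4],[23,3],[26,4],[28,3],[30,1],[31,3],[33,4],[37,2],[37,4],[39,4],[40,3],[43,3],[44,3],[47,2],[47,4],[49,1],[51,3],[54,1],[57,2],[57,4],[62,2],[62,4]]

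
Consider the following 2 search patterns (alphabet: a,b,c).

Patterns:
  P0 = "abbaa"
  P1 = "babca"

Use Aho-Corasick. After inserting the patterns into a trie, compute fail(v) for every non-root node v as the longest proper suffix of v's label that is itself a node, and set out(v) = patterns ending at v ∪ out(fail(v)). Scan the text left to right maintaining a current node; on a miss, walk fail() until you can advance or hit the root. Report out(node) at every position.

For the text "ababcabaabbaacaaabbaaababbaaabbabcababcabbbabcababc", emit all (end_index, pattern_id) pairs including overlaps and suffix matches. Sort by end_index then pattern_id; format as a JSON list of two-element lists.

Build:
Trie nodes:
  0='ε' goto a→1 b→6
  1='a' goto b→2
  2='ab' goto b→3
  3='abb' goto a→4
  4='abba' goto a→5
  5='abbaa' goto ·  ←P0
  6='b' goto a→7
  7='ba' goto b→8
  8='bab' goto c→9
  9='babc' goto a→10
  10='babca' goto ·  ←P1

BFS fail/out derivation:
  fail(1) 'a': from fail(0)=0 chase 'a': 0 ⇒ 0;  out=∅∪out(0)=∅
  fail(6) 'b': from fail(0)=0 chase 'b': 0 ⇒ 0;  out=∅∪out(0)=∅
  fail(2) 'ab': from fail(1)=0 chase 'b': 0 ⇒ 6;  out=∅∪out(6)=∅
  fail(7) 'ba': from fail(6)=0 chase 'a': 0 ⇒ 1;  out=∅∪out(1)=∅
  fail(3) 'abb': from fail(2)=6 chase 'b': 6→0 ⇒ 6;  out=∅∪out(6)=∅
  fail(8) 'bab': from fail(7)=1 chase 'b': 1 ⇒ 2;  out=∅∪out(2)=∅
  fail(4) 'abba': from fail(3)=6 chase 'a': 6 ⇒ 7;  out=∅∪out(7)=∅
  fail(9) 'babc': from fail(8)=2 chase 'c': 2→6→0 ⇒ 0;  out=∅∪out(0)=∅
  fail(5) 'abbaa': from fail(4)=7 chase 'a': 7→1→0 ⇒ 1;  out={0}∪out(1)={0}
  fail(10) 'babca': from fail(9)=0 chase 'a': 0 ⇒ 1;  out={1}∪out(1)={1}

Run:
pos 0 'a': at 1
pos 1 'b': at 2
pos 2 'a': at 7 (fail-walked)
pos 3 'b': at 8
pos 4 'c': at 9
pos 5 'a': at 10  → match P1@[1:5]
pos 6 'b': at 2 (fail-walked)
pos 7 'a': at 7 (fail-walked)
pos 8 'a': at 1 (fail-walked)
pos 9 'b': at 2
pos 10 'b': at 3
pos 11 'a': at 4
pos 12 'a': at 5  → match P0@[8:12]
pos 13 'c': at 0 (fail-walked)
pos 14 'a': at 1
pos 15 'a': at 1 (fail-walked)
pos 16 'a': at 1 (fail-walked)
pos 17 'b': at 2
pos 18 'b': at 3
pos 19 'a': at 4
pos 20 'a': at 5  → match P0@[16:20]
pos 21 'a': at 1 (fail-walked)
pos 22 'b': at 2
pos 23 'a': at 7 (fail-walked)
pos 24 'b': at 8
pos 25 'b': at 3 (fail-walked)
pos 26 'a': at 4
pos 27 'a': at 5  → match P0@[23:27]
pos 28 'a': at 1 (fail-walked)
pos 29 'b': at 2
pos 30 'b': at 3
pos 31 'a': at 4
pos 32 'b': at 8 (fail-walked)
pos 33 'c': at 9
pos 34 'a': at 10  → match P1@[30:34]
pos 35 'b': at 2 (fail-walked)
pos 36 'a': at 7 (fail-walked)
pos 37 'b': at 8
pos 38 'c': at 9
pos 39 'a': at 10  → match P1@[35:39]
pos 40 'b': at 2 (fail-walked)
pos 41 'b': at 3
pos 42 'b': at 6 (fail-walked)
pos 43 'a': at 7
pos 44 'b': at 8
pos 45 'c': at 9
pos 46 'a': at 10  → match P1@[42:46]
pos 47 'b': at 2 (fail-walked)
pos 48 'a': at 7 (fail-walked)
pos 49 'b': at 8
pos 50 'c': at 9

Matches: [[5,1],[12,0],[20,0],[27,0],[34,1],[39,1],[46,1]]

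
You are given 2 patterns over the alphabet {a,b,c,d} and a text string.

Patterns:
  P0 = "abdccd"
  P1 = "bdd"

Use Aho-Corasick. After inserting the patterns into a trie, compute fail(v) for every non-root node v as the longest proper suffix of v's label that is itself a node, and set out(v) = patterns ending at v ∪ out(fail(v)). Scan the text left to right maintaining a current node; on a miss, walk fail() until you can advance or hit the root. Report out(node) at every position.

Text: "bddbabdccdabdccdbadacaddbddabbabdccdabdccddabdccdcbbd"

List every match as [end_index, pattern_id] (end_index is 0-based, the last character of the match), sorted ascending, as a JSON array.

Build:
Trie nodes:
  0='ε' goto a→1 b→7
  1='a' goto b→2
  2='ab' goto d→3
  3='abd' goto c→4
  4='abdc' goto c→5
  5='abdcc' goto d→6
  6='abdccd' goto ·  [P0 ends]
  7='b' goto d→8
  8='bd' goto d→9
  9='bdd' goto ·  [P1 ends]

Failure links (BFS by depth):
  n1('a'): parent n0 fail=0; on 'a' 0 → fail=0;  out ∅∪∅=∅
  n7('b'): parent n0 fail=0; on 'b' 0 → fail=0;  out ∅∪∅=∅
  n2('ab'): parent n1 fail=0; on 'b' 0 → fail=7;  out ∅∪∅=∅
  n8('bd'): parent n7 fail=0; on 'd' 0 → fail=0;  out ∅∪∅=∅
  n3('abd'): parent n2 fail=7; on 'd' 7 → fail=8;  out ∅∪∅=∅
  n9('bdd'): parent n8 fail=0; on 'd' 0 → fail=0;  out {1}∪∅={1}
  n4('abdc'): parent n3 fail=8; on 'c' 8→0 → fail=0;  out ∅∪∅=∅
  n5('abdcc'): parent n4 fail=0; on 'c' 0 → fail=0;  out ∅∪∅=∅
  n6('abdccd'): parent n5 fail=0; on 'd' 0 → fail=0;  out {0}∪∅={0}

Text stream:
i=0 'b': node 0→7
i=1 'd': node 7→8
i=2 'd': node 8→9  emit P1@[0:2]
i=3 'b': node 9→7 ·f
i=4 'a': node 7→1 ·f
i=5 'b': node 1→2
i=6 'd': node 2→3
i=7 'c': node 3→4
i=8 'c': node 4→5
i=9 'd': node 5→6  emit P0@[4:9]
i=10 'a': node 6→1 ·f
i=11 'b': node 1→2
i=12 'd': node 2→3
i=13 'c': node 3→4
i=14 'c': node 4→5
i=15 'd': node 5→6  emit P0@[10:15]
i=16 'b': node 6→7 ·f
i=17 'a': node 7→1 ·f
i=18 'd': node 1→0 ·f
i=19 'a': node 0→1
i=20 'c': node 1→0 ·f
i=21 'a': node 0→1
i=22 'd': node 1→0 ·f
i=23 'd': node 0→0
i=24 'b': node 0→7
i=25 'd': node 7→8
i=26 'd': node 8→9  emit P1@[24:26]
i=27 'a': node 9→1 ·f
i=28 'b': node 1→2
i=29 'b': node 2→7 ·f
i=30 'a': node 7→1 ·f
i=31 'b': node 1→2
i=32 'd': node 2→3
i=33 'c': node 3→4
i=34 'c': node 4→5
i=35 'd': node 5→6  emit P0@[30:35]
i=36 'a': node 6→1 ·f
i=37 'b': node 1→2
i=38 'd': node 2→3
i=39 'c': node 3→4
i=40 'c': node 4→5
i=41 'd': node 5→6  emit P0@[36:41]
i=42 'd': node 6→0 ·f
i=43 'a': node 0→1
i=44 'b': node 1→2
i=45 'd': node 2→3
i=46 'c': node 3→4
i=47 'c': node 4→5
i=48 'd': node 5→6  emit P0@[43:48]
i=49 'c': node 6→0 ·f
i=50 'b': node 0→7
i=51 'b': node 7→7 ·f
i=52 'd': node 7→8

Result: [[2,1],[9,0],[15,0],[26,1],[35,0],[41,0],[48,0]]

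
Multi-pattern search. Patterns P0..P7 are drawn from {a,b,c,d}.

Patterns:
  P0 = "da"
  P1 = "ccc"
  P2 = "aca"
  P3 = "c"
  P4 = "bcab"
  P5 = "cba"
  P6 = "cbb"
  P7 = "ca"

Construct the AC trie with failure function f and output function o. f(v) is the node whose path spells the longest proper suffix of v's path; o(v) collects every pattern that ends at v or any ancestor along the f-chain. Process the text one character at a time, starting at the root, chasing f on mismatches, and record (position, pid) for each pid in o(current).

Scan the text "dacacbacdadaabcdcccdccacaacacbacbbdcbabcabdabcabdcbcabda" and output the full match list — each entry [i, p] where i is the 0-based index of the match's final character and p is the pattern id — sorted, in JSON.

Construct AC machine:
Trie (insert patterns):
  0='ε' goto a→6 b→9 c→3 d→1
  1='d' goto a→2
  2='da' goto ·  [P0 ends]
  3='c' goto a→16 b→13 c→4  [P3 ends]
  4='cc' goto c→5
  5='ccc' goto ·  [P1 ends]
  6='a' goto c→7
  7='ac' goto a→8
  8='aca' goto ·  [P2 ends]
  9='b' goto c→10
  10='bc' goto a→11
  11='bca' goto b→12
  12='bcab' goto ·  [P4 ends]
  13='cb' goto a→14 b→15
  14='cba' goto ·  [P5 ends]
  15='cbb' goto ·  [P6 ends]
  16='ca' goto ·  [P7 ends]

Failure links (BFS by depth):
  n1('d'): parent n0 fail=0; on 'd' 0 → fail=0;  out ∅∪∅=∅
  n3('c'): parent n0 fail=0; on 'c' 0 → fail=0;  out {3}∪∅={3}
  n6('a'): parent n0 fail=0; on 'a' 0 → fail=0;  out ∅∪∅=∅
  n9('b'): parent n0 fail=0; on 'b' 0 → fail=0;  out ∅∪∅=∅
  n2('da'): parent n1 fail=0; on 'a' 0 → fail=6;  out {0}∪∅={0}
  n4('cc'): parent n3 fail=0; on 'c' 0 → fail=3;  out ∅∪{3}={3}
  n7('ac'): parent n6 fail=0; on 'c' 0 → fail=3;  out ∅∪{3}={3}
  n10('bc'): parent n9 fail=0; on 'c' 0 → fail=3;  out ∅∪{3}={3}
  n13('cb'): parent n3 fail=0; on 'b' 0 → fail=9;  out ∅∪∅=∅
  n16('ca'): parent n3 fail=0; on 'a' 0 → fail=6;  out {7}∪∅={7}
  n5('ccc'): parent n4 fail=3; on 'c' 3 → fail=4;  out {1}∪{3}={1,3}
  n8('aca'): parent n7 fail=3; on 'a' 3 → fail=16;  out {2}∪{7}={2,7}
  n11('bca'): parent n10 fail=3; on 'a' 3 → fail=16;  out ∅∪{7}={7}
  n14('cba'): parent n13 fail=9; on 'a' 9→0 → fail=6;  out {5}∪∅={5}
  n15('cbb'): parent n13 fail=9; on 'b' 9→0 → fail=9;  out {6}∪∅={6}
  n12('bcab'): parent n11 fail=16; on 'b' 16→6→0 → fail=9;  out {4}∪∅={4}

Run:
pos 0 'd': at 1
pos 1 'a': at 2  ** P0@[0:1]
pos 2 'c': at 7 (fail-walked)  ** P3@[2:2]
pos 3 'a': at 8  ** P2@[1:3],P7@[2:3]
pos 4 'c': at 7 (fail-walked)  ** P3@[4:4]
pos 5 'b': at 13 (fail-walked)
pos 6 'a': at 14  ** P5@[4:6]
pos 7 'c': at 7 (fail-walked)  ** P3@[7:7]
pos 8 'd': at 1 (fail-walked)
pos 9 'a': at 2  ** P0@[8:9]
pos 10 'd': at 1 (fail-walked)
pos 11 'a': at 2  ** P0@[10:11]
pos 12 'a': at 6 (fail-walked)
pos 13 'b': at 9 (fail-walked)
pos 14 'c': at 10  ** P3@[14:14]
pos 15 'd': at 1 (fail-walked)
pos 16 'c': at 3 (fail-walked)  ** P3@[16:16]
pos 17 'c': at 4  ** P3@[17:17]
pos 18 'c': at 5  ** P1@[16:18],P3@[18:18]
pos 19 'd': at 1 (fail-walked)
pos 20 'c': at 3 (fail-walked)  ** P3@[20:20]
pos 21 'c': at 4  ** P3@[21:21]
pos 22 'a': at 16 (fail-walked)  ** P7@[21:22]
pos 23 'c': at 7 (fail-walked)  ** P3@[23:23]
pos 24 'a': at 8  ** P2@[22:24],P7@[23:24]
pos 25 'a': at 6 (fail-walked)
pos 26 'c': at 7  ** P3@[26:26]
pos 27 'a': at 8  ** P2@[25:27],P7@[26:27]
pos 28 'c': at 7 (fail-walked)  ** P3@[28:28]
pos 29 'b': at 13 (fail-walked)
pos 30 'a': at 14  ** P5@[28:30]
pos 31 'c': at 7 (fail-walked)  ** P3@[31:31]
pos 32 'b': at 13 (fail-walked)
pos 33 'b': at 15  ** P6@[31:33]
pos 34 'd': at 1 (fail-walked)
pos 35 'c': at 3 (fail-walked)  ** P3@[35:35]
pos 36 'b': at 13
pos 37 'a': at 14  ** P5@[35:37]
pos 38 'b': at 9 (fail-walked)
pos 39 'c': at 10  ** P3@[39:39]
pos 40 'a': at 11  ** P7@[39:40]
pos 41 'b': at 12  ** P4@[38:41]
pos 42 'd': at 1 (fail-walked)
pos 43 'a': at 2  ** P0@[42:43]
pos 44 'b': at 9 (fail-walked)
pos 45 'c': at 10  ** P3@[45:45]
pos 46 'a': at 11  ** P7@[45:46]
pos 47 'b': at 12  ** P4@[44:47]
pos 48 'd': at 1 (fail-walked)
pos 49 'c': at 3 (fail-walked)  ** P3@[49:49]
pos 50 'b': at 13
pos 51 'c': at 10 (fail-walked)  ** P3@[51:51]
pos 52 'a': at 11  ** P7@[51:52]
pos 53 'b': at 12  ** P4@[50:53]
pos 54 'd': at 1 (fail-walked)
pos 55 'a': at 2  ** P0@[54:55]

All matches (sorted): [[1,0],[2,3],[3,2],[3,7],[4,3],[6,5],[7,3],[9,0],[11,0],[14,3],[16,3],[17,3],[18,1],[18,3],[20,3],[21,3],[22,7],[23,3],[24,2],[24,7],[26,3],[27,2],[27,7],[28,3],[30,5],[31,3],[33,6],[35,3],[37,5],[39,3],[40,7],[41,4],[43,0],[45,3],[46,7],[47,4],[49,3],[51,3],[52,7],[53,4],[55,0]]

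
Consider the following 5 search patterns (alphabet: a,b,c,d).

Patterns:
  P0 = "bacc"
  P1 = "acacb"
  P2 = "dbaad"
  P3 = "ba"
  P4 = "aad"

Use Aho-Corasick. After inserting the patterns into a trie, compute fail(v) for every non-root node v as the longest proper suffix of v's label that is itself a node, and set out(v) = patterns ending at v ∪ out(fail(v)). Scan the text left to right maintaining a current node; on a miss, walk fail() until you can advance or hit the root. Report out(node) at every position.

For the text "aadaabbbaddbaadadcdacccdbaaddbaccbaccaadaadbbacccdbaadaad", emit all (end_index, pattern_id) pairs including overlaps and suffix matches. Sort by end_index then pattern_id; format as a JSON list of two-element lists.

Build automaton:
Trie (insert patterns):
  0='ε' goto a→5 b→1 d→10
  1='b' goto a→2
  2='ba' goto c→3  ←P3
  3='bac' goto c→4
  4='bacc' goto ·  ←P0
  5='a' goto a→15 c→6
  6='ac' goto a→7
  7='aca' goto c→8
  8='acac' goto b→9
  9='acacb' goto ·  ←P1
  10='d' goto b→11
  11='db' goto a→12
  12='dba' goto a→13
  13='dbaa' goto d→14
  14='dbaad' goto ·  ←P2
  15='aa' goto d→16
  16='aad' goto ·  ←P4

Failure links (BFS by depth):
  fail(1) 'b': from fail(0)=0 chase 'b': 0 ⇒ 0;  out=∅∪out(0)=∅
  fail(5) 'a': from fail(0)=0 chase 'a': 0 ⇒ 0;  out=∅∪out(0)=∅
  fail(10) 'd': from fail(0)=0 chase 'd': 0 ⇒ 0;  out=∅∪out(0)=∅
  fail(2) 'ba': from fail(1)=0 chase 'a': 0 ⇒ 5;  out={3}∪out(5)={3}
  fail(6) 'ac': from fail(5)=0 chase 'c': 0 ⇒ 0;  out=∅∪out(0)=∅
  fail(11) 'db': from fail(10)=0 chase 'b': 0 ⇒ 1;  out=∅∪out(1)=∅
  fail(15) 'aa': from fail(5)=0 chase 'a': 0 ⇒ 5;  out=∅∪out(5)=∅
  fail(3) 'bac': from fail(2)=5 chase 'c': 5 ⇒ 6;  out=∅∪out(6)=∅
  fail(7) 'aca': from fail(6)=0 chase 'a': 0 ⇒ 5;  out=∅∪out(5)=∅
  fail(12) 'dba': from fail(11)=1 chase 'a': 1 ⇒ 2;  out=∅∪out(2)={3}
  fail(16) 'aad': from fail(15)=5 chase 'd': 5→0 ⇒ 10;  out={4}∪out(10)={4}
  fail(4) 'bacc': from fail(3)=6 chase 'c': 6→0 ⇒ 0;  out={0}∪out(0)={0}
  fail(8) 'acac': from fail(7)=5 chase 'c': 5 ⇒ 6;  out=∅∪out(6)=∅
  fail(13) 'dbaa': from fail(12)=2 chase 'a': 2→5 ⇒ 15;  out=∅∪out(15)=∅
  fail(9) 'acacb': from fail(8)=6 chase 'b': 6→0 ⇒ 1;  out={1}∪out(1)={1}
  fail(14) 'dbaad': from fail(13)=15 chase 'd': 15 ⇒ 16;  out={2}∪out(16)={2,4}

Run:
i=0 'a': node 0→5
i=1 'a': node 5→15
i=2 'd': node 15→16  ** P4@[0:2]
i=3 'a': node 16→5 (fail-walked)
i=4 'a': node 5→15
i=5 'b': node 15→1 (fail-walked)
i=6 'b': node 1→1 (fail-walked)
i=7 'b': node 1→1 (fail-walked)
i=8 'a': node 1→2  ** P3@[7:8]
i=9 'd': node 2→10 (fail-walked)
i=10 'd': node 10→10 (fail-walked)
i=11 'b': node 10→11
i=12 'a': node 11→12  ** P3@[11:12]
i=13 'a': node 12→13
i=14 'd': node 13→14  ** P2@[10:14],P4@[12:14]
i=15 'a': node 14→5 (fail-walked)
i=16 'd': node 5→10 (fail-walked)
i=17 'c': node 10→0 (fail-walked)
i=18 'd': node 0→10
i=19 'a': node 10→5 (fail-walked)
i=20 'c': node 5→6
i=21 'c': node 6→0 (fail-walked)
i=22 'c': node 0→0
i=23 'd': node 0→10
i=24 'b': node 10→11
i=25 'a': node 11→12  ** P3@[24:25]
i=26 'a': node 12→13
i=27 'd': node 13→14  ** P2@[23:27],P4@[25:27]
i=28 'd': node 14→10 (fail-walked)
i=29 'b': node 10→11
i=30 'a': node 11→12  ** P3@[29:30]
i=31 'c': node 12→3 (fail-walked)
i=32 'c': node 3→4  ** P0@[29:32]
i=33 'b': node 4→1 (fail-walked)
i=34 'a': node 1→2  ** P3@[33:34]
i=35 'c': node 2→3
i=36 'c': node 3→4  ** P0@[33:36]
i=37 'a': node 4→5 (fail-walked)
i=38 'a': node 5→15
i=39 'd': node 15→16  ** P4@[37:39]
i=40 'a': node 16→5 (fail-walked)
i=41 'a': node 5→15
i=42 'd': node 15→16  ** P4@[40:42]
i=43 'b': node 16→11 (fail-walked)
i=44 'b': node 11→1 (fail-walked)
i=45 'a': node 1→2  ** P3@[44:45]
i=46 'c': node 2→3
i=47 'c': node 3→4  ** P0@[44:47]
i=48 'c': node 4→0 (fail-walked)
i=49 'd': node 0→10
i=50 'b': node 10→11
i=51 'a': node 11→12  ** P3@[50:51]
i=52 'a': node 12→13
i=53 'd': node 13→14  ** P2@[49:53],P4@[51:53]
i=54 'a': node 14→5 (fail-walked)
i=55 'a': node 5→15
i=56 'd': node 15→16  ** P4@[54:56]

All matches (sorted): [[2,4],[8,3],[12,3],[14,2],[14,4],[25,3],[27,2],[27,4],[30,3],[32,0],[34,3],[36,0],[39,4],[42,4],[45,3],[47,0],[51,3],[53,2],[53,4],[56,4]]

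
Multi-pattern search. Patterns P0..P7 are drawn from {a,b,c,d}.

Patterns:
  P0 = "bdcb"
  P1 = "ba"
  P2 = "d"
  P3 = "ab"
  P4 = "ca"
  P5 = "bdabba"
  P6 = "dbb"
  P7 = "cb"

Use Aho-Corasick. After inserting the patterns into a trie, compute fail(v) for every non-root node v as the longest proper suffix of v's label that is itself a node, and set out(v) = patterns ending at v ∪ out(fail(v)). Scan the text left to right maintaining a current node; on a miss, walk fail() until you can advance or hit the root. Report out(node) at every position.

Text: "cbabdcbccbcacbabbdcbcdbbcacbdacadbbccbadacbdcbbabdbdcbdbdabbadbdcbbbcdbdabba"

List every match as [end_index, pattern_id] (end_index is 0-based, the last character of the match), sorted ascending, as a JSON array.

Build automaton:
Trie (insert patterns):
  0='ε' goto a→7 b→1 c→9 d→6
  1='b' goto a→5 d→2
  2='bd' goto a→11 c→3
  3='bdc' goto b→4
  4='bdcb' goto ·  ←P0
  5='ba' goto ·  ←P1
  6='d' goto b→15  ←P2
  7='a' goto b→8
  8='ab' goto ·  ←P3
  9='c' goto a→10 b→17
  10='ca' goto ·  ←P4
  11='bda' goto b→12
  12='bdab' goto b→13
  13='bdabb' goto a→14
  14='bdabba' goto ·  ←P5
  15='db' goto b→16
  16='dbb' goto ·  ←P6
  17='cb' goto ·  ←P7

BFS fail/out derivation:
  n1('b'): parent n0 fail=0; on 'b' 0 → fail=0;  out ∅∪∅=∅
  n6('d'): parent n0 fail=0; on 'd' 0 → fail=0;  out {2}∪∅={2}
  n7('a'): parent n0 fail=0; on 'a' 0 → fail=0;  out ∅∪∅=∅
  n9('c'): parent n0 fail=0; on 'c' 0 → fail=0;  out ∅∪∅=∅
  n2('bd'): parent n1 fail=0; on 'd' 0 → fail=6;  out ∅∪{2}={2}
  n5('ba'): parent n1 fail=0; on 'a' 0 → fail=7;  out {1}∪∅={1}
  n8('ab'): parent n7 fail=0; on 'b' 0 → fail=1;  out {3}∪∅={3}
  n10('ca'): parent n9 fail=0; on 'a' 0 → fail=7;  out {4}∪∅={4}
  n15('db'): parent n6 fail=0; on 'b' 0 → fail=1;  out ∅∪∅=∅
  n17('cb'): parent n9 fail=0; on 'b' 0 → fail=1;  out {7}∪∅={7}
  n3('bdc'): parent n2 fail=6; on 'c' 6→0 → fail=9;  out ∅∪∅=∅
  n11('bda'): parent n2 fail=6; on 'a' 6→0 → fail=7;  out ∅∪∅=∅
  n16('dbb'): parent n15 fail=1; on 'b' 1→0 → fail=1;  out {6}∪∅={6}
  n4('bdcb'): parent n3 fail=9; on 'b' 9 → fail=17;  out {0}∪{7}={0,7}
  n12('bdab'): parent n11 fail=7; on 'b' 7 → fail=8;  out ∅∪{3}={3}
  n13('bdabb'): parent n12 fail=8; on 'b' 8→1→0 → fail=1;  out ∅∪∅=∅
  n14('bdabba'): parent n13 fail=1; on 'a' 1 → fail=5;  out {5}∪{1}={1,5}

Scan:
pos 0 'c': at 9
pos 1 'b': at 17  → match P7@[0:1]
pos 2 'a': at 5 (fail-walked)  → match P1@[1:2]
pos 3 'b': at 8 (fail-walked)  → match P3@[2:3]
pos 4 'd': at 2 (fail-walked)  → match P2@[4:4]
pos 5 'c': at 3
pos 6 'b': at 4  → match P0@[3:6],P7@[5:6]
pos 7 'c': at 9 (fail-walked)
pos 8 'c': at 9 (fail-walked)
pos 9 'b': at 17  → match P7@[8:9]
pos 10 'c': at 9 (fail-walked)
pos 11 'a': at 10  → match P4@[10:11]
pos 12 'c': at 9 (fail-walked)
pos 13 'b': at 17  → match P7@[12:13]
pos 14 'a': at 5 (fail-walked)  → match P1@[13:14]
pos 15 'b': at 8 (fail-walked)  → match P3@[14:15]
pos 16 'b': at 1 (fail-walked)
pos 17 'd': at 2  → match P2@[17:17]
pos 18 'c': at 3
pos 19 'b': at 4  → match P0@[16:19],P7@[18:19]
pos 20 'c': at 9 (fail-walked)
pos 21 'd': at 6 (fail-walked)  → match P2@[21:21]
pos 22 'b': at 15
pos 23 'b': at 16  → match P6@[21:23]
pos 24 'c': at 9 (fail-walked)
pos 25 'a': at 10  → match P4@[24:25]
pos 26 'c': at 9 (fail-walked)
pos 27 'b': at 17  → match P7@[26:27]
pos 28 'd': at 2 (fail-walked)  → match P2@[28:28]
pos 29 'a': at 11
pos 30 'c': at 9 (fail-walked)
pos 31 'a': at 10  → match P4@[30:31]
pos 32 'd': at 6 (fail-walked)  → match P2@[32:32]
pos 33 'b': at 15
pos 34 'b': at 16  → match P6@[32:34]
pos 35 'c': at 9 (fail-walked)
pos 36 'c': at 9 (fail-walked)
pos 37 'b': at 17  → match P7@[36:37]
pos 38 'a': at 5 (fail-walked)  → match P1@[37:38]
pos 39 'd': at 6 (fail-walked)  → match P2@[39:39]
pos 40 'a': at 7 (fail-walked)
pos 41 'c': at 9 (fail-walked)
pos 42 'b': at 17  → match P7@[41:42]
pos 43 'd': at 2 (fail-walked)  → match P2@[43:43]
pos 44 'c': at 3
pos 45 'b': at 4  → match P0@[42:45],P7@[44:45]
pos 46 'b': at 1 (fail-walked)
pos 47 'a': at 5  → match P1@[46:47]
pos 48 'b': at 8 (fail-walked)  → match P3@[47:48]
pos 49 'd': at 2 (fail-walked)  → match P2@[49:49]
pos 50 'b': at 15 (fail-walked)
pos 51 'd': at 2 (fail-walked)  → match P2@[51:51]
pos 52 'c': at 3
pos 53 'b': at 4  → match P0@[50:53],P7@[52:53]
pos 54 'd': at 2 (fail-walked)  → match P2@[54:54]
pos 55 'b': at 15 (fail-walked)
pos 56 'd': at 2 (fail-walked)  → match P2@[56:56]
pos 57 'a': at 11
pos 58 'b': at 12  → match P3@[57:58]
pos 59 'b': at 13
pos 60 'a': at 14  → match P1@[59:60],P5@[55:60]
pos 61 'd': at 6 (fail-walked)  → match P2@[61:61]
pos 62 'b': at 15
pos 63 'd': at 2 (fail-walked)  → match P2@[63:63]
pos 64 'c': at 3
pos 65 'b': at 4  → match P0@[62:65],P7@[64:65]
pos 66 'b': at 1 (fail-walked)
pos 67 'b': at 1 (fail-walked)
pos 68 'c': at 9 (fail-walked)
pos 69 'd': at 6 (fail-walked)  → match P2@[69:69]
pos 70 'b': at 15
pos 71 'd': at 2 (fail-walked)  → match P2@[71:71]
pos 72 'a': at 11
pos 73 'b': at 12  → match P3@[72:73]
pos 74 'b': at 13
pos 75 'a': at 14  → match P1@[74:75],P5@[70:75]

Matches: [[1,7],[2,1],[3,3],[4,2],[6,0],[6,7],[9,7],[11,4],[13,7],[14,1],[15,3],[17,2],[19,0],[19,7],[21,2],[23,6],[25,4],[27,7],[28,2],[31,4],[32,2],[34,6],[37,7],[38,1],[39,2],[42,7],[43,2],[45,0],[45,7],[47,1],[48,3],[49,2],[51,2],[53,0],[53,7],[54,2],[56,2],[58,3],[60,1],[60,5],[61,2],[63,2],[65,0],[65,7],[69,2],[71,2],[73,3],[75,1],[75,5]]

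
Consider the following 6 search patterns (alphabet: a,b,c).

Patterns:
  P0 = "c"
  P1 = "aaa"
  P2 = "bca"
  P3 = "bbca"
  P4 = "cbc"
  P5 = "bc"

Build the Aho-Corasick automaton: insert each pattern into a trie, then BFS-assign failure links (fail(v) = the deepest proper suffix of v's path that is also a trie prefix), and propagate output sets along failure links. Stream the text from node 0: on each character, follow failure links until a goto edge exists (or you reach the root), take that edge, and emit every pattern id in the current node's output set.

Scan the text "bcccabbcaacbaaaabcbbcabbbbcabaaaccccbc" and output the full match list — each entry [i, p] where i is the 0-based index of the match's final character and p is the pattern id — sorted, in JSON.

Build automaton:
Trie (insert patterns):
  0='ε' goto a→2 b→5 c→1
  1='c' goto b→11  [P0 ends]
  2='a' goto a→3
  3='aa' goto a→4
  4='aaa' goto ·  [P1 ends]
  5='b' goto b→8 c→6
  6='bc' goto a→7  [P5 ends]
  7='bca' goto ·  [P2 ends]
  8='bb' goto c→9
  9='bbc' goto a→10
  10='bbca' goto ·  [P3 ends]
  11='cb' goto c→12
  12='cbc' goto ·  [P4 ends]

BFS fail/out derivation:
  n1('c'): parent n0 fail=0; on 'c' 0 → fail=0;  out {0}∪∅={0}
  n2('a'): parent n0 fail=0; on 'a' 0 → fail=0;  out ∅∪∅=∅
  n5('b'): parent n0 fail=0; on 'b' 0 → fail=0;  out ∅∪∅=∅
  n3('aa'): parent n2 fail=0; on 'a' 0 → fail=2;  out ∅∪∅=∅
  n6('bc'): parent n5 fail=0; on 'c' 0 → fail=1;  out {5}∪{0}={0,5}
  n8('bb'): parent n5 fail=0; on 'b' 0 → fail=5;  out ∅∪∅=∅
  n11('cb'): parent n1 fail=0; on 'b' 0 → fail=5;  out ∅∪∅=∅
  n4('aaa'): parent n3 fail=2; on 'a' 2 → fail=3;  out {1}∪∅={1}
  n7('bca'): parent n6 fail=1; on 'a' 1→0 → fail=2;  out {2}∪∅={2}
  n9('bbc'): parent n8 fail=5; on 'c' 5 → fail=6;  out ∅∪{0,5}={0,5}
  n12('cbc'): parent n11 fail=5; on 'c' 5 → fail=6;  out {4}∪{0,5}={0,4,5}
  n10('bbca'): parent n9 fail=6; on 'a' 6 → fail=7;  out {3}∪{2}={2,3}

Text stream:
i=0 'b': node 0→5
i=1 'c': node 5→6  → match P0@[1:1],P5@[0:1]
i=2 'c': node 6→1 (fail-walked)  → match P0@[2:2]
i=3 'c': node 1→1 (fail-walked)  → match P0@[3:3]
i=4 'a': node 1→2 (fail-walked)
i=5 'b': node 2→5 (fail-walked)
i=6 'b': node 5→8
i=7 'c': node 8→9  → match P0@[7:7],P5@[6:7]
i=8 'a': node 9→10  → match P2@[6:8],P3@[5:8]
i=9 'a': node 10→3 (fail-walked)
i=10 'c': node 3→1 (fail-walked)  → match P0@[10:10]
i=11 'b': node 1→11
i=12 'a': node 11→2 (fail-walked)
i=13 'a': node 2→3
i=14 'a': node 3→4  → match P1@[12:14]
i=15 'a': node 4→4 (fail-walked)  → match P1@[13:15]
i=16 'b': node 4→5 (fail-walked)
i=17 'c': node 5→6  → match P0@[17:17],P5@[16:17]
i=18 'b': node 6→11 (fail-walked)
i=19 'b': node 11→8 (fail-walked)
i=20 'c': node 8→9  → match P0@[20:20],P5@[19:20]
i=21 'a': node 9→10  → match P2@[19:21],P3@[18:21]
i=22 'b': node 10→5 (fail-walked)
i=23 'b': node 5→8
i=24 'b': node 8→8 (fail-walked)
i=25 'b': node 8→8 (fail-walked)
i=26 'c': node 8→9  → match P0@[26:26],P5@[25:26]
i=27 'a': node 9→10  → match P2@[25:27],P3@[24:27]
i=28 'b': node 10→5 (fail-walked)
i=29 'a': node 5→2 (fail-walked)
i=30 'a': node 2→3
i=31 'a': node 3→4  → match P1@[29:31]
i=32 'c': node 4→1 (fail-walked)  → match P0@[32:32]
i=33 'c': node 1→1 (fail-walked)  → match P0@[33:33]
i=34 'c': node 1→1 (fail-walked)  → match P0@[34:34]
i=35 'c': node 1→1 (fail-walked)  → match P0@[35:35]
i=36 'b': node 1→11
i=37 'c': node 11→12  → match P0@[37:37],P4@[35:37],P5@[36:37]

Result: [[1,0],[1,5],[2,0],[3,0],[7,0],[7,5],[8,2],[8,3],[10,0],[14,1],[15,1],[17,0],[17,5],[20,0],[20,5],[21,2],[21,3],[26,0],[26,5],[27,2],[27,3],[31,1],[32,0],[33,0],[34,0],[35,0],[37,0],[37,4],[37,5]]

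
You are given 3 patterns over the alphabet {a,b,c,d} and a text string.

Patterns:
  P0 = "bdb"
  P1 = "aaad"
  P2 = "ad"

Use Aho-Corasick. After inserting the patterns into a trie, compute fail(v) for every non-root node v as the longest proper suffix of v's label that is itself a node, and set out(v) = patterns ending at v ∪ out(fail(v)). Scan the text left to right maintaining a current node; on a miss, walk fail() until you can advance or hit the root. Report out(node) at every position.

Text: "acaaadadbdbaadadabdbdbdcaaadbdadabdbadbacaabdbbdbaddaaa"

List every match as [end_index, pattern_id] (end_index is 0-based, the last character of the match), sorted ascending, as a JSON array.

Construct AC machine:
Trie nodes:
  n0 'ε': a→4 b→1
  n1 'b': d→2
  n2 'bd': b→3
  n3 'bdb': ·  ←P0
  n4 'a': a→5 d→8
  n5 'aa': a→6
  n6 'aaa': d→7
  n7 'aaad': ·  ←P1
  n8 'ad': ·  ←P2

BFS fail/out derivation:
  n1('b'): parent n0 fail=0; on 'b' 0 → fail=0;  out ∅∪∅=∅
  n4('a'): parent n0 fail=0; on 'a' 0 → fail=0;  out ∅∪∅=∅
  n2('bd'): parent n1 fail=0; on 'd' 0 → fail=0;  out ∅∪∅=∅
  n5('aa'): parent n4 fail=0; on 'a' 0 → fail=4;  out ∅∪∅=∅
  n8('ad'): parent n4 fail=0; on 'd' 0 → fail=0;  out {2}∪∅={2}
  n3('bdb'): parent n2 fail=0; on 'b' 0 → fail=1;  out {0}∪∅={0}
  n6('aaa'): parent n5 fail=4; on 'a' 4 → fail=5;  out ∅∪∅=∅
  n7('aaad'): parent n6 fail=5; on 'd' 5→4 → fail=8;  out {1}∪{2}={1,2}

Scan:
i=0 'a': node 0→4
i=1 'c': node 4→0 (fail-walked)
i=2 'a': node 0→4
i=3 'a': node 4→5
i=4 'a': node 5→6
i=5 'd': node 6→7  emit P1@[2:5],P2@[4:5]
i=6 'a': node 7→4 (fail-walked)
i=7 'd': node 4→8  emit P2@[6:7]
i=8 'b': node 8→1 (fail-walked)
i=9 'd': node 1→2
i=10 'b': node 2→3  emit P0@[8:10]
i=11 'a': node 3→4 (fail-walked)
i=12 'a': node 4→5
i=13 'd': node 5→8 (fail-walked)  emit P2@[12:13]
i=14 'a': node 8→4 (fail-walked)
i=15 'd': node 4→8  emit P2@[14:15]
i=16 'a': node 8→4 (fail-walked)
i=17 'b': node 4→1 (fail-walked)
i=18 'd': node 1→2
i=19 'b': node 2→3  emit P0@[17:19]
i=20 'd': node 3→2 (fail-walked)
i=21 'b': node 2→3  emit P0@[19:21]
i=22 'd': node 3→2 (fail-walked)
i=23 'c': node 2→0 (fail-walked)
i=24 'a': node 0→4
i=25 'a': node 4→5
i=26 'a': node 5→6
i=27 'd': node 6→7  emit P1@[24:27],P2@[26:27]
i=28 'b': node 7→1 (fail-walked)
i=29 'd': node 1→2
i=30 'a': node 2→4 (fail-walked)
i=31 'd': node 4→8  emit P2@[30:31]
i=32 'a': node 8→4 (fail-walked)
i=33 'b': node 4→1 (fail-walked)
i=34 'd': node 1→2
i=35 'b': node 2→3  emit P0@[33:35]
i=36 'a': node 3→4 (fail-walked)
i=37 'd': node 4→8  emit P2@[36:37]
i=38 'b': node 8→1 (fail-walked)
i=39 'a': node 1→4 (fail-walked)
i=40 'c': node 4→0 (fail-walked)
i=41 'a': node 0→4
i=42 'a': node 4→5
i=43 'b': node 5→1 (fail-walked)
i=44 'd': node 1→2
i=45 'b': node 2→3  emit P0@[43:45]
i=46 'b': node 3→1 (fail-walked)
i=47 'd': node 1→2
i=48 'b': node 2→3  emit P0@[46:48]
i=49 'a': node 3→4 (fail-walked)
i=50 'd': node 4→8  emit P2@[49:50]
i=51 'd': node 8→0 (fail-walked)
i=52 'a': node 0→4
i=53 'a': node 4→5
i=54 'a': node 5→6

All matches (sorted): [[5,1],[5,2],[7,2],[10,0],[13,2],[15,2],[19,0],[21,0],[27,1],[27,2],[31,2],[35,0],[37,2],[45,0],[48,0],[50,2]]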